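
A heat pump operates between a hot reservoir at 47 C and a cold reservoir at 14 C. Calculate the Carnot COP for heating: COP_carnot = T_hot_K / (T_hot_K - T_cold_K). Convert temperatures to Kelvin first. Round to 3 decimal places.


Convert to Kelvin:
  T_hot = 47 + 273.15 = 320.15 K
  T_cold = 14 + 273.15 = 287.15 K
Apply Carnot COP formula:
  COP = T_hot_K / (T_hot_K - T_cold_K) = 320.15 / 33.0
  COP = 9.702

9.702


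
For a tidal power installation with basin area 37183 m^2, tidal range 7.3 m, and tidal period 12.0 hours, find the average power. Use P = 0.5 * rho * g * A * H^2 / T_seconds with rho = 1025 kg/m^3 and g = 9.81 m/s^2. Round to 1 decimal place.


Convert period to seconds: T = 12.0 * 3600 = 43200.0 s
H^2 = 7.3^2 = 53.29
P = 0.5 * rho * g * A * H^2 / T
P = 0.5 * 1025 * 9.81 * 37183 * 53.29 / 43200.0
P = 230605.3 W

230605.3


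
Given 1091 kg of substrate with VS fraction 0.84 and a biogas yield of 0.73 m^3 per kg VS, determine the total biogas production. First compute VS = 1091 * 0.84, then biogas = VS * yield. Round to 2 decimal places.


Compute volatile solids:
  VS = mass * VS_fraction = 1091 * 0.84 = 916.44 kg
Calculate biogas volume:
  Biogas = VS * specific_yield = 916.44 * 0.73
  Biogas = 669.00 m^3

669.00


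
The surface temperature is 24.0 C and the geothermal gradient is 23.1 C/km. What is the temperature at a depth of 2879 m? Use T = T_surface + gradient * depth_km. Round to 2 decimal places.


Convert depth to km: 2879 / 1000 = 2.879 km
Temperature increase = gradient * depth_km = 23.1 * 2.879 = 66.5 C
Temperature at depth = T_surface + delta_T = 24.0 + 66.5
T = 90.50 C

90.50


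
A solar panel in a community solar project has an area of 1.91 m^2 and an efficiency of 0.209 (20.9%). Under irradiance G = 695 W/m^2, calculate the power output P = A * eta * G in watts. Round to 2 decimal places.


Use the solar power formula P = A * eta * G.
Given: A = 1.91 m^2, eta = 0.209, G = 695 W/m^2
P = 1.91 * 0.209 * 695
P = 277.44 W

277.44


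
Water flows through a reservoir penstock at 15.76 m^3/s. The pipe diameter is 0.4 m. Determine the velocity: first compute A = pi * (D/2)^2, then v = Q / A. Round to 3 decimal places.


Compute pipe cross-sectional area:
  A = pi * (D/2)^2 = pi * (0.4/2)^2 = 0.1257 m^2
Calculate velocity:
  v = Q / A = 15.76 / 0.1257
  v = 125.414 m/s

125.414


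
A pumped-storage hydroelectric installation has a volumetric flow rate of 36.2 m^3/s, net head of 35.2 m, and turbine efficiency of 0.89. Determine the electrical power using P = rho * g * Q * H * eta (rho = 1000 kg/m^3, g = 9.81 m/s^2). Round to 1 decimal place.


Apply the hydropower formula P = rho * g * Q * H * eta
rho * g = 1000 * 9.81 = 9810.0
P = 9810.0 * 36.2 * 35.2 * 0.89
P = 11125262.0 W

11125262.0


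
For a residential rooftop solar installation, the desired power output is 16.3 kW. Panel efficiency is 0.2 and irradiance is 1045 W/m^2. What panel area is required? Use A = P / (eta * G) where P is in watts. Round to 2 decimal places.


Convert target power to watts: P = 16.3 * 1000 = 16300.0 W
Compute denominator: eta * G = 0.2 * 1045 = 209.0
Required area A = P / (eta * G) = 16300.0 / 209.0
A = 77.99 m^2

77.99


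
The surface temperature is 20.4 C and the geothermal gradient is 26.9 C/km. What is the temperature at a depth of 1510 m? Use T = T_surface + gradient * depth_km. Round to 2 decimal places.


Convert depth to km: 1510 / 1000 = 1.51 km
Temperature increase = gradient * depth_km = 26.9 * 1.51 = 40.62 C
Temperature at depth = T_surface + delta_T = 20.4 + 40.62
T = 61.02 C

61.02


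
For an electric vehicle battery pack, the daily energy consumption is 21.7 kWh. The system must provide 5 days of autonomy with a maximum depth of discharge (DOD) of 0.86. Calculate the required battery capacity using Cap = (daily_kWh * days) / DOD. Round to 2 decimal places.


Total energy needed = daily * days = 21.7 * 5 = 108.5 kWh
Account for depth of discharge:
  Cap = total_energy / DOD = 108.5 / 0.86
  Cap = 126.16 kWh

126.16


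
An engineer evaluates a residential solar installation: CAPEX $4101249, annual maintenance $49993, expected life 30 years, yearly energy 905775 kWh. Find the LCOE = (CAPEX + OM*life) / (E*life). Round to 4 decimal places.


Total cost = CAPEX + OM * lifetime = 4101249 + 49993 * 30 = 4101249 + 1499790 = 5601039
Total generation = annual * lifetime = 905775 * 30 = 27173250 kWh
LCOE = 5601039 / 27173250
LCOE = 0.2061 $/kWh

0.2061


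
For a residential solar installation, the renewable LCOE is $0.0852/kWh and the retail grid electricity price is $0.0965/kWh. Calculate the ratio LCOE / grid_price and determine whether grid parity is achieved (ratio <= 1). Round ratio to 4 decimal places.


Compare LCOE to grid price:
  LCOE = $0.0852/kWh, Grid price = $0.0965/kWh
  Ratio = LCOE / grid_price = 0.0852 / 0.0965 = 0.8829
  Grid parity achieved (ratio <= 1)? yes

0.8829


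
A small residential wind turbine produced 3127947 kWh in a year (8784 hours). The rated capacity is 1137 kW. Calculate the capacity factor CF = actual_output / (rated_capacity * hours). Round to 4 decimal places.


Capacity factor = actual output / maximum possible output
Maximum possible = rated * hours = 1137 * 8784 = 9987408 kWh
CF = 3127947 / 9987408
CF = 0.3132

0.3132


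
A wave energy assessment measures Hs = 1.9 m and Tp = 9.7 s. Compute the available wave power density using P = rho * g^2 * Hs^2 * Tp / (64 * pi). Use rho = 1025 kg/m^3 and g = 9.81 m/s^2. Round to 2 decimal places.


Apply wave power formula:
  g^2 = 9.81^2 = 96.2361
  Hs^2 = 1.9^2 = 3.61
  Numerator = rho * g^2 * Hs^2 * Tp = 1025 * 96.2361 * 3.61 * 9.7 = 3454147.0
  Denominator = 64 * pi = 201.0619
  P = 3454147.0 / 201.0619 = 17179.52 W/m

17179.52


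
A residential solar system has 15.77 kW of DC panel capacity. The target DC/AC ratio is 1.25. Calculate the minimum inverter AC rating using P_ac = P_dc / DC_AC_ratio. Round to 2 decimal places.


The inverter AC capacity is determined by the DC/AC ratio.
Given: P_dc = 15.77 kW, DC/AC ratio = 1.25
P_ac = P_dc / ratio = 15.77 / 1.25
P_ac = 12.62 kW

12.62


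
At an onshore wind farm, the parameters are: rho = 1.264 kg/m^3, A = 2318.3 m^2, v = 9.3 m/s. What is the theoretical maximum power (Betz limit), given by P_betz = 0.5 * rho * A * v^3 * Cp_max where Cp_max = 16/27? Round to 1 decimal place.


The Betz coefficient Cp_max = 16/27 = 0.5926
v^3 = 9.3^3 = 804.357
P_betz = 0.5 * rho * A * v^3 * Cp_max
P_betz = 0.5 * 1.264 * 2318.3 * 804.357 * 0.5926
P_betz = 698380.0 W

698380.0


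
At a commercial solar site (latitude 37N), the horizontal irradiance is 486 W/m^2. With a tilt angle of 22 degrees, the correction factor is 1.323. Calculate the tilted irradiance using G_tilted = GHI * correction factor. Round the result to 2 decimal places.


Identify the given values:
  GHI = 486 W/m^2, tilt correction factor = 1.323
Apply the formula G_tilted = GHI * factor:
  G_tilted = 486 * 1.323
  G_tilted = 642.98 W/m^2

642.98


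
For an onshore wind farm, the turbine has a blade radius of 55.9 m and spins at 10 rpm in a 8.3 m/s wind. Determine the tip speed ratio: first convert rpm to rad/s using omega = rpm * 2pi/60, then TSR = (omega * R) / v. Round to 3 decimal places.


Convert rotational speed to rad/s:
  omega = 10 * 2 * pi / 60 = 1.0472 rad/s
Compute tip speed:
  v_tip = omega * R = 1.0472 * 55.9 = 58.538 m/s
Tip speed ratio:
  TSR = v_tip / v_wind = 58.538 / 8.3 = 7.053

7.053


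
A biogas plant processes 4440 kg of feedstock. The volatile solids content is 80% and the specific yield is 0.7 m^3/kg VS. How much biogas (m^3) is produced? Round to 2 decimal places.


Compute volatile solids:
  VS = mass * VS_fraction = 4440 * 0.8 = 3552.0 kg
Calculate biogas volume:
  Biogas = VS * specific_yield = 3552.0 * 0.7
  Biogas = 2486.40 m^3

2486.40


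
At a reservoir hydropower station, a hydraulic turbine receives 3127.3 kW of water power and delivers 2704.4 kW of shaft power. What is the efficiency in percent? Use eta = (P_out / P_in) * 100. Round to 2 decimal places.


Turbine efficiency = (output power / input power) * 100
eta = (2704.4 / 3127.3) * 100
eta = 86.48%

86.48


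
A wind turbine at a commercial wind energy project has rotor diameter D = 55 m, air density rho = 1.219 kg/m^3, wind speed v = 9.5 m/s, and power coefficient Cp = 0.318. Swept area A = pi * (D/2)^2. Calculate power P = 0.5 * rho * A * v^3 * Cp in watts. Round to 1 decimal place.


Step 1 -- Compute swept area:
  A = pi * (D/2)^2 = pi * (55/2)^2 = 2375.83 m^2
Step 2 -- Apply wind power equation:
  P = 0.5 * rho * A * v^3 * Cp
  v^3 = 9.5^3 = 857.375
  P = 0.5 * 1.219 * 2375.83 * 857.375 * 0.318
  P = 394808.9 W

394808.9


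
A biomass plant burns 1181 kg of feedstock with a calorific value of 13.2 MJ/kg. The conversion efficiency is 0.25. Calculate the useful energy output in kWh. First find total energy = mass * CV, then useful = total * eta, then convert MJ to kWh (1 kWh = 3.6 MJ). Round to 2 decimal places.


Total energy = mass * CV = 1181 * 13.2 = 15589.2 MJ
Useful energy = total * eta = 15589.2 * 0.25 = 3897.3 MJ
Convert to kWh: 3897.3 / 3.6
Useful energy = 1082.58 kWh

1082.58


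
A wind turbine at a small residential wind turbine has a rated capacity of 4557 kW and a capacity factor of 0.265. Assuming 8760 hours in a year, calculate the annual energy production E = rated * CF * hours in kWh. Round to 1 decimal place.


Annual energy = rated_kW * capacity_factor * hours_per_year
Given: P_rated = 4557 kW, CF = 0.265, hours = 8760
E = 4557 * 0.265 * 8760
E = 10578619.8 kWh

10578619.8


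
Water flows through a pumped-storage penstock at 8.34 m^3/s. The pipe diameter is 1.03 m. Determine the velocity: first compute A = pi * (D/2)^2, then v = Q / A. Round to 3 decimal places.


Compute pipe cross-sectional area:
  A = pi * (D/2)^2 = pi * (1.03/2)^2 = 0.8332 m^2
Calculate velocity:
  v = Q / A = 8.34 / 0.8332
  v = 10.009 m/s

10.009


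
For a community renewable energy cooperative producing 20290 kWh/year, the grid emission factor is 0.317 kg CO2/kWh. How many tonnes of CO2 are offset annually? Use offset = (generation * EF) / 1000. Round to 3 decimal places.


CO2 offset in kg = generation * emission_factor
CO2 offset = 20290 * 0.317 = 6431.93 kg
Convert to tonnes:
  CO2 offset = 6431.93 / 1000 = 6.432 tonnes

6.432


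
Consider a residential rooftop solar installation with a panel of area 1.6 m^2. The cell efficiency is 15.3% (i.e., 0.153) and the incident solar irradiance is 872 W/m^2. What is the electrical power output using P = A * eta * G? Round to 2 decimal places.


Use the solar power formula P = A * eta * G.
Given: A = 1.6 m^2, eta = 0.153, G = 872 W/m^2
P = 1.6 * 0.153 * 872
P = 213.47 W

213.47


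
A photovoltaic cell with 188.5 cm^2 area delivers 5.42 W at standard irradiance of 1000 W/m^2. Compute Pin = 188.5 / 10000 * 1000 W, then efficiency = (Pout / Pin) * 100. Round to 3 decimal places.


First compute the input power:
  Pin = area_cm2 / 10000 * G = 188.5 / 10000 * 1000 = 18.85 W
Then compute efficiency:
  Efficiency = (Pout / Pin) * 100 = (5.42 / 18.85) * 100
  Efficiency = 28.753%

28.753


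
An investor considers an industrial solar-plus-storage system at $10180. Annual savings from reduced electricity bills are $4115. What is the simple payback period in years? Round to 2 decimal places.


Simple payback period = initial cost / annual savings
Payback = 10180 / 4115
Payback = 2.47 years

2.47


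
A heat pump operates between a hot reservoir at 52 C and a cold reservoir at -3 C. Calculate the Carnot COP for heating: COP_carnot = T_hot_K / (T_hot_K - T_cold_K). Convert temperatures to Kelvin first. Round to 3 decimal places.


Convert to Kelvin:
  T_hot = 52 + 273.15 = 325.15 K
  T_cold = -3 + 273.15 = 270.15 K
Apply Carnot COP formula:
  COP = T_hot_K / (T_hot_K - T_cold_K) = 325.15 / 55.0
  COP = 5.912

5.912


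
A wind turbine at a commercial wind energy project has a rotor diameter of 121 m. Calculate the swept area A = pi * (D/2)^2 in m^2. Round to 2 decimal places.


Compute the rotor radius:
  r = D / 2 = 121 / 2 = 60.5 m
Calculate swept area:
  A = pi * r^2 = pi * 60.5^2
  A = 11499.01 m^2

11499.01


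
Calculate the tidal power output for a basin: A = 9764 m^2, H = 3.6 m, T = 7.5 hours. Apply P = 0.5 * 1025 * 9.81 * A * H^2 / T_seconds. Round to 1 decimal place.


Convert period to seconds: T = 7.5 * 3600 = 27000.0 s
H^2 = 3.6^2 = 12.96
P = 0.5 * rho * g * A * H^2 / T
P = 0.5 * 1025 * 9.81 * 9764 * 12.96 / 27000.0
P = 23563.1 W

23563.1


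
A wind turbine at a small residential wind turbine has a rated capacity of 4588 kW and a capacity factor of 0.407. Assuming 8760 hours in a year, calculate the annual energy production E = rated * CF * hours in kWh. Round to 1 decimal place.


Annual energy = rated_kW * capacity_factor * hours_per_year
Given: P_rated = 4588 kW, CF = 0.407, hours = 8760
E = 4588 * 0.407 * 8760
E = 16357688.2 kWh

16357688.2


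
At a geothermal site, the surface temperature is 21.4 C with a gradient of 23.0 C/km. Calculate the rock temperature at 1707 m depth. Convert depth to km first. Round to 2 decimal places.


Convert depth to km: 1707 / 1000 = 1.707 km
Temperature increase = gradient * depth_km = 23.0 * 1.707 = 39.26 C
Temperature at depth = T_surface + delta_T = 21.4 + 39.26
T = 60.66 C

60.66


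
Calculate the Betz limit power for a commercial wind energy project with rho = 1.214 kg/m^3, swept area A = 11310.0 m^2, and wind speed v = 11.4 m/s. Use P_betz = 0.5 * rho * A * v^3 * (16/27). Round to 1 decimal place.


The Betz coefficient Cp_max = 16/27 = 0.5926
v^3 = 11.4^3 = 1481.544
P_betz = 0.5 * rho * A * v^3 * Cp_max
P_betz = 0.5 * 1.214 * 11310.0 * 1481.544 * 0.5926
P_betz = 6027289.7 W

6027289.7


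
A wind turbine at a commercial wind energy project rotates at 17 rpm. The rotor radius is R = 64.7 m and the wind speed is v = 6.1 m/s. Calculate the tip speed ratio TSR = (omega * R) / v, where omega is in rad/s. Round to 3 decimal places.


Convert rotational speed to rad/s:
  omega = 17 * 2 * pi / 60 = 1.7802 rad/s
Compute tip speed:
  v_tip = omega * R = 1.7802 * 64.7 = 115.181 m/s
Tip speed ratio:
  TSR = v_tip / v_wind = 115.181 / 6.1 = 18.882

18.882


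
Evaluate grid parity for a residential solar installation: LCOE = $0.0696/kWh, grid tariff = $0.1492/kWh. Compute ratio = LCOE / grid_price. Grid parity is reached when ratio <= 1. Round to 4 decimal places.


Compare LCOE to grid price:
  LCOE = $0.0696/kWh, Grid price = $0.1492/kWh
  Ratio = LCOE / grid_price = 0.0696 / 0.1492 = 0.4665
  Grid parity achieved (ratio <= 1)? yes

0.4665


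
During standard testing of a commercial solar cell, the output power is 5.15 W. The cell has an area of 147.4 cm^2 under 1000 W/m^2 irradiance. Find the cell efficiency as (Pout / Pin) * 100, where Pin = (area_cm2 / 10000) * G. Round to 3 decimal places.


First compute the input power:
  Pin = area_cm2 / 10000 * G = 147.4 / 10000 * 1000 = 14.74 W
Then compute efficiency:
  Efficiency = (Pout / Pin) * 100 = (5.15 / 14.74) * 100
  Efficiency = 34.939%

34.939


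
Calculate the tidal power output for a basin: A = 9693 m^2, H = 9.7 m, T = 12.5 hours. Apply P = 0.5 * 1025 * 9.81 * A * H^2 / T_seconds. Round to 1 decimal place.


Convert period to seconds: T = 12.5 * 3600 = 45000.0 s
H^2 = 9.7^2 = 94.09
P = 0.5 * rho * g * A * H^2 / T
P = 0.5 * 1025 * 9.81 * 9693 * 94.09 / 45000.0
P = 101894.8 W

101894.8


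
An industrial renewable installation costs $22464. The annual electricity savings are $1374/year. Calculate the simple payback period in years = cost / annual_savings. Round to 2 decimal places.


Simple payback period = initial cost / annual savings
Payback = 22464 / 1374
Payback = 16.35 years

16.35


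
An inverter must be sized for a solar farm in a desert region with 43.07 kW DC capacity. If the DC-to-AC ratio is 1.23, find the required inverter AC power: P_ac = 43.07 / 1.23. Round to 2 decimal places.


The inverter AC capacity is determined by the DC/AC ratio.
Given: P_dc = 43.07 kW, DC/AC ratio = 1.23
P_ac = P_dc / ratio = 43.07 / 1.23
P_ac = 35.02 kW

35.02


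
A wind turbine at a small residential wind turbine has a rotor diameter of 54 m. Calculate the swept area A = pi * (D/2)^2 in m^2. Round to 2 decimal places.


Compute the rotor radius:
  r = D / 2 = 54 / 2 = 27.0 m
Calculate swept area:
  A = pi * r^2 = pi * 27.0^2
  A = 2290.22 m^2

2290.22


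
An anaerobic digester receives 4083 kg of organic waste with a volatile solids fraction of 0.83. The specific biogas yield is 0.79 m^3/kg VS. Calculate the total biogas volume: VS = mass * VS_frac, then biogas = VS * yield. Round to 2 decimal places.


Compute volatile solids:
  VS = mass * VS_fraction = 4083 * 0.83 = 3388.89 kg
Calculate biogas volume:
  Biogas = VS * specific_yield = 3388.89 * 0.79
  Biogas = 2677.22 m^3

2677.22


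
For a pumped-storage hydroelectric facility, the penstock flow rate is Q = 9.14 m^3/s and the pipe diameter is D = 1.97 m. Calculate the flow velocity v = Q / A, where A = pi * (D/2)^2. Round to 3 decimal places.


Compute pipe cross-sectional area:
  A = pi * (D/2)^2 = pi * (1.97/2)^2 = 3.0481 m^2
Calculate velocity:
  v = Q / A = 9.14 / 3.0481
  v = 2.999 m/s

2.999


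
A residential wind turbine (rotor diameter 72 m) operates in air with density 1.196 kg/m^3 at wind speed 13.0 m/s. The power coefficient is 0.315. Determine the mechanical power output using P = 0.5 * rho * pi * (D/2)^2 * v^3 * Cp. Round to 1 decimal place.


Step 1 -- Compute swept area:
  A = pi * (D/2)^2 = pi * (72/2)^2 = 4071.5 m^2
Step 2 -- Apply wind power equation:
  P = 0.5 * rho * A * v^3 * Cp
  v^3 = 13.0^3 = 2197.0
  P = 0.5 * 1.196 * 4071.5 * 2197.0 * 0.315
  P = 1684987.4 W

1684987.4


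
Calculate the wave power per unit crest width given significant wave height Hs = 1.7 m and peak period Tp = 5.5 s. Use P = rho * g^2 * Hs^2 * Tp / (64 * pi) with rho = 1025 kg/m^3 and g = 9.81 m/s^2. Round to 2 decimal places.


Apply wave power formula:
  g^2 = 9.81^2 = 96.2361
  Hs^2 = 1.7^2 = 2.89
  Numerator = rho * g^2 * Hs^2 * Tp = 1025 * 96.2361 * 2.89 * 5.5 = 1567914.63
  Denominator = 64 * pi = 201.0619
  P = 1567914.63 / 201.0619 = 7798.17 W/m

7798.17


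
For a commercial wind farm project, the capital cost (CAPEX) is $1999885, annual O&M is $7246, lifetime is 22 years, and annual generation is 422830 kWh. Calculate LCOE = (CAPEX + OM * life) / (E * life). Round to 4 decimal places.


Total cost = CAPEX + OM * lifetime = 1999885 + 7246 * 22 = 1999885 + 159412 = 2159297
Total generation = annual * lifetime = 422830 * 22 = 9302260 kWh
LCOE = 2159297 / 9302260
LCOE = 0.2321 $/kWh

0.2321


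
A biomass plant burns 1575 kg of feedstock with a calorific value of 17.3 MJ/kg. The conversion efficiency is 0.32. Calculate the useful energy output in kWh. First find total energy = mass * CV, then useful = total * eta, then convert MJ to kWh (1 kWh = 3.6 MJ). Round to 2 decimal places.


Total energy = mass * CV = 1575 * 17.3 = 27247.5 MJ
Useful energy = total * eta = 27247.5 * 0.32 = 8719.2 MJ
Convert to kWh: 8719.2 / 3.6
Useful energy = 2422.00 kWh

2422.00


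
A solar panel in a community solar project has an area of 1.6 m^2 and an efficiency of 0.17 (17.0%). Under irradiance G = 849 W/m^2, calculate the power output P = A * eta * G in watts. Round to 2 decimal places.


Use the solar power formula P = A * eta * G.
Given: A = 1.6 m^2, eta = 0.17, G = 849 W/m^2
P = 1.6 * 0.17 * 849
P = 230.93 W

230.93


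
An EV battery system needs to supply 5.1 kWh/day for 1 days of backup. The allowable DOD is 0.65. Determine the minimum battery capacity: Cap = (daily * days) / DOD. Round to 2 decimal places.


Total energy needed = daily * days = 5.1 * 1 = 5.1 kWh
Account for depth of discharge:
  Cap = total_energy / DOD = 5.1 / 0.65
  Cap = 7.85 kWh

7.85


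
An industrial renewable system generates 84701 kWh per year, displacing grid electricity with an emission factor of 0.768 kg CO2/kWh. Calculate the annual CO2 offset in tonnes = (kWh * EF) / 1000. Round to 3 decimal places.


CO2 offset in kg = generation * emission_factor
CO2 offset = 84701 * 0.768 = 65050.37 kg
Convert to tonnes:
  CO2 offset = 65050.37 / 1000 = 65.050 tonnes

65.050


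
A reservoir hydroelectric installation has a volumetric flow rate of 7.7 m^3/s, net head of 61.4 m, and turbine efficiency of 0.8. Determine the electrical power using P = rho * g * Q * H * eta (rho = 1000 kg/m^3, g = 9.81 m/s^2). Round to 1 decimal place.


Apply the hydropower formula P = rho * g * Q * H * eta
rho * g = 1000 * 9.81 = 9810.0
P = 9810.0 * 7.7 * 61.4 * 0.8
P = 3710377.4 W

3710377.4


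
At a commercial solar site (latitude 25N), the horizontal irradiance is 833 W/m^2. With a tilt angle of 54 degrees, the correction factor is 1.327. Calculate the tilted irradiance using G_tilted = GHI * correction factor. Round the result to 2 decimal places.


Identify the given values:
  GHI = 833 W/m^2, tilt correction factor = 1.327
Apply the formula G_tilted = GHI * factor:
  G_tilted = 833 * 1.327
  G_tilted = 1105.39 W/m^2

1105.39


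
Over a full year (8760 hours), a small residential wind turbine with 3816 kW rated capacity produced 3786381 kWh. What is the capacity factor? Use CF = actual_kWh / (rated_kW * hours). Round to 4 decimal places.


Capacity factor = actual output / maximum possible output
Maximum possible = rated * hours = 3816 * 8760 = 33428160 kWh
CF = 3786381 / 33428160
CF = 0.1133

0.1133


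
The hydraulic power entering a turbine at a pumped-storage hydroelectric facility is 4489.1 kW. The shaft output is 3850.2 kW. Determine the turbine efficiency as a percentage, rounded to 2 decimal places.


Turbine efficiency = (output power / input power) * 100
eta = (3850.2 / 4489.1) * 100
eta = 85.77%

85.77


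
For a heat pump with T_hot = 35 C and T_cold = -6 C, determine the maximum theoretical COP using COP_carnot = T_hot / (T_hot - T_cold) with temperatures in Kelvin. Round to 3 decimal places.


Convert to Kelvin:
  T_hot = 35 + 273.15 = 308.15 K
  T_cold = -6 + 273.15 = 267.15 K
Apply Carnot COP formula:
  COP = T_hot_K / (T_hot_K - T_cold_K) = 308.15 / 41.0
  COP = 7.516

7.516


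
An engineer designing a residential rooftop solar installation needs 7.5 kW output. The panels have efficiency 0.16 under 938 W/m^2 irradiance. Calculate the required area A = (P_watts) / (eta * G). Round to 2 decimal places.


Convert target power to watts: P = 7.5 * 1000 = 7500.0 W
Compute denominator: eta * G = 0.16 * 938 = 150.08
Required area A = P / (eta * G) = 7500.0 / 150.08
A = 49.97 m^2

49.97


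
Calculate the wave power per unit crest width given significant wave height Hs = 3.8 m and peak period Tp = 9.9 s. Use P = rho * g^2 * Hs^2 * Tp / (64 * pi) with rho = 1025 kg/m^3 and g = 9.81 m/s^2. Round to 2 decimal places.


Apply wave power formula:
  g^2 = 9.81^2 = 96.2361
  Hs^2 = 3.8^2 = 14.44
  Numerator = rho * g^2 * Hs^2 * Tp = 1025 * 96.2361 * 14.44 * 9.9 = 14101466.11
  Denominator = 64 * pi = 201.0619
  P = 14101466.11 / 201.0619 = 70134.94 W/m

70134.94


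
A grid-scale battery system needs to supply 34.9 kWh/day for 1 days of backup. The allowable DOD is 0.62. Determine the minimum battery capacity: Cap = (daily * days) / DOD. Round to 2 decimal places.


Total energy needed = daily * days = 34.9 * 1 = 34.9 kWh
Account for depth of discharge:
  Cap = total_energy / DOD = 34.9 / 0.62
  Cap = 56.29 kWh

56.29


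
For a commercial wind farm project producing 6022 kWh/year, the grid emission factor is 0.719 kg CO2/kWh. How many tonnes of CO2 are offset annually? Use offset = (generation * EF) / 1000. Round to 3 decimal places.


CO2 offset in kg = generation * emission_factor
CO2 offset = 6022 * 0.719 = 4329.82 kg
Convert to tonnes:
  CO2 offset = 4329.82 / 1000 = 4.330 tonnes

4.330


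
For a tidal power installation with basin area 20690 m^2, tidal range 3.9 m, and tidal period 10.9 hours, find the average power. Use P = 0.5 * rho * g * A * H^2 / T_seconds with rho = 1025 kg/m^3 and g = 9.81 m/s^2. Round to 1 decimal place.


Convert period to seconds: T = 10.9 * 3600 = 39240.0 s
H^2 = 3.9^2 = 15.21
P = 0.5 * rho * g * A * H^2 / T
P = 0.5 * 1025 * 9.81 * 20690 * 15.21 / 39240.0
P = 40320.3 W

40320.3


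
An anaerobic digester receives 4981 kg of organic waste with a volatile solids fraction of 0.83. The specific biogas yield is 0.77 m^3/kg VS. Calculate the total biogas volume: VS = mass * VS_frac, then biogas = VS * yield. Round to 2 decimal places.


Compute volatile solids:
  VS = mass * VS_fraction = 4981 * 0.83 = 4134.23 kg
Calculate biogas volume:
  Biogas = VS * specific_yield = 4134.23 * 0.77
  Biogas = 3183.36 m^3

3183.36


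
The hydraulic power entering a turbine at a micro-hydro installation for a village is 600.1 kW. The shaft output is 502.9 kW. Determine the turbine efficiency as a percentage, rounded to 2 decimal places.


Turbine efficiency = (output power / input power) * 100
eta = (502.9 / 600.1) * 100
eta = 83.80%

83.80


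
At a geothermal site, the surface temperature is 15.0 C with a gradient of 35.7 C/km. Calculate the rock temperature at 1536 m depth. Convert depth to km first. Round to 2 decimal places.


Convert depth to km: 1536 / 1000 = 1.536 km
Temperature increase = gradient * depth_km = 35.7 * 1.536 = 54.84 C
Temperature at depth = T_surface + delta_T = 15.0 + 54.84
T = 69.84 C

69.84


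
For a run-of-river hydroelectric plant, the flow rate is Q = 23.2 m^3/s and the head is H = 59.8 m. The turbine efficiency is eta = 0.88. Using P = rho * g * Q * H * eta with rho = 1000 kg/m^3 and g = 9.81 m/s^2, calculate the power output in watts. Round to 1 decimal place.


Apply the hydropower formula P = rho * g * Q * H * eta
rho * g = 1000 * 9.81 = 9810.0
P = 9810.0 * 23.2 * 59.8 * 0.88
P = 11976801.4 W

11976801.4


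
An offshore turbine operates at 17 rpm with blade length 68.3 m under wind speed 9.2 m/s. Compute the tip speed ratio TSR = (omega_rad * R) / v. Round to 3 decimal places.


Convert rotational speed to rad/s:
  omega = 17 * 2 * pi / 60 = 1.7802 rad/s
Compute tip speed:
  v_tip = omega * R = 1.7802 * 68.3 = 121.59 m/s
Tip speed ratio:
  TSR = v_tip / v_wind = 121.59 / 9.2 = 13.216

13.216


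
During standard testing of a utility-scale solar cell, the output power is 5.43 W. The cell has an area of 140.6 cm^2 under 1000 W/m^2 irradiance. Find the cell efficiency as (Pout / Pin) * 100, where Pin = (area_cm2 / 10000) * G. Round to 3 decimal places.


First compute the input power:
  Pin = area_cm2 / 10000 * G = 140.6 / 10000 * 1000 = 14.06 W
Then compute efficiency:
  Efficiency = (Pout / Pin) * 100 = (5.43 / 14.06) * 100
  Efficiency = 38.620%

38.620


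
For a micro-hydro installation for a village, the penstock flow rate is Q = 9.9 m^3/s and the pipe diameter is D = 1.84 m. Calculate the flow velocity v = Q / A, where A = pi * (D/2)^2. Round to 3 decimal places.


Compute pipe cross-sectional area:
  A = pi * (D/2)^2 = pi * (1.84/2)^2 = 2.659 m^2
Calculate velocity:
  v = Q / A = 9.9 / 2.659
  v = 3.723 m/s

3.723


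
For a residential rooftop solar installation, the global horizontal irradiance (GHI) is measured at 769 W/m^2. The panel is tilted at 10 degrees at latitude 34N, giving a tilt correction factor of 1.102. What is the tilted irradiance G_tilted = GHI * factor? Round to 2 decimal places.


Identify the given values:
  GHI = 769 W/m^2, tilt correction factor = 1.102
Apply the formula G_tilted = GHI * factor:
  G_tilted = 769 * 1.102
  G_tilted = 847.44 W/m^2

847.44


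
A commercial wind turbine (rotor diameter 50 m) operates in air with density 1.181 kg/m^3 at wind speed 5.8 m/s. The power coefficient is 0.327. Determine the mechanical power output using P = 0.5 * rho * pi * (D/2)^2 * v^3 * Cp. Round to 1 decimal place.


Step 1 -- Compute swept area:
  A = pi * (D/2)^2 = pi * (50/2)^2 = 1963.5 m^2
Step 2 -- Apply wind power equation:
  P = 0.5 * rho * A * v^3 * Cp
  v^3 = 5.8^3 = 195.112
  P = 0.5 * 1.181 * 1963.5 * 195.112 * 0.327
  P = 73974.4 W

73974.4


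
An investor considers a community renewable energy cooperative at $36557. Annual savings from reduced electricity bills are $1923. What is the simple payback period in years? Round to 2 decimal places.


Simple payback period = initial cost / annual savings
Payback = 36557 / 1923
Payback = 19.01 years

19.01


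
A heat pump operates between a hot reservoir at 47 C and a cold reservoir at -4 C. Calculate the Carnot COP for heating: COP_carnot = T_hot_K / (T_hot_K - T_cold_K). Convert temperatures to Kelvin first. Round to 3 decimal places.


Convert to Kelvin:
  T_hot = 47 + 273.15 = 320.15 K
  T_cold = -4 + 273.15 = 269.15 K
Apply Carnot COP formula:
  COP = T_hot_K / (T_hot_K - T_cold_K) = 320.15 / 51.0
  COP = 6.277

6.277


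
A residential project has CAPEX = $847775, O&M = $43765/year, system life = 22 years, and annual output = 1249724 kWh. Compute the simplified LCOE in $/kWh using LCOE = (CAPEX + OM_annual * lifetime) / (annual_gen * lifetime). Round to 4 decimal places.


Total cost = CAPEX + OM * lifetime = 847775 + 43765 * 22 = 847775 + 962830 = 1810605
Total generation = annual * lifetime = 1249724 * 22 = 27493928 kWh
LCOE = 1810605 / 27493928
LCOE = 0.0659 $/kWh

0.0659


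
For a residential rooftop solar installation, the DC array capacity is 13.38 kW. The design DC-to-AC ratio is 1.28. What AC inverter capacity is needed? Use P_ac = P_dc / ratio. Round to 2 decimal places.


The inverter AC capacity is determined by the DC/AC ratio.
Given: P_dc = 13.38 kW, DC/AC ratio = 1.28
P_ac = P_dc / ratio = 13.38 / 1.28
P_ac = 10.45 kW

10.45


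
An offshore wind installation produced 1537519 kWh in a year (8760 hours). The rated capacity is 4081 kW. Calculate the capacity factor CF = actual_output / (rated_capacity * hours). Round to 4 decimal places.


Capacity factor = actual output / maximum possible output
Maximum possible = rated * hours = 4081 * 8760 = 35749560 kWh
CF = 1537519 / 35749560
CF = 0.0430

0.0430


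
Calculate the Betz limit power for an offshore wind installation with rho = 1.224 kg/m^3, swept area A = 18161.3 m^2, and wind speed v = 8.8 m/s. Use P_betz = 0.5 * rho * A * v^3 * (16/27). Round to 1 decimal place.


The Betz coefficient Cp_max = 16/27 = 0.5926
v^3 = 8.8^3 = 681.472
P_betz = 0.5 * rho * A * v^3 * Cp_max
P_betz = 0.5 * 1.224 * 18161.3 * 681.472 * 0.5926
P_betz = 4488514.1 W

4488514.1


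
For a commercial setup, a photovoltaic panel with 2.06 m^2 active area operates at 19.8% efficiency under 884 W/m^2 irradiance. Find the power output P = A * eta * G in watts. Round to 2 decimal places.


Use the solar power formula P = A * eta * G.
Given: A = 2.06 m^2, eta = 0.198, G = 884 W/m^2
P = 2.06 * 0.198 * 884
P = 360.57 W

360.57


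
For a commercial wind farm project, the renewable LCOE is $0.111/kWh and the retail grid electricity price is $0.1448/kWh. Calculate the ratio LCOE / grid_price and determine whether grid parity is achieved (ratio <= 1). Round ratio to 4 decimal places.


Compare LCOE to grid price:
  LCOE = $0.111/kWh, Grid price = $0.1448/kWh
  Ratio = LCOE / grid_price = 0.111 / 0.1448 = 0.7666
  Grid parity achieved (ratio <= 1)? yes

0.7666


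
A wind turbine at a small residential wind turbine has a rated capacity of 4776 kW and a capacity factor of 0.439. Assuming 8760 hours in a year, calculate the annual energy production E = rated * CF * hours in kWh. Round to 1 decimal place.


Annual energy = rated_kW * capacity_factor * hours_per_year
Given: P_rated = 4776 kW, CF = 0.439, hours = 8760
E = 4776 * 0.439 * 8760
E = 18366776.6 kWh

18366776.6


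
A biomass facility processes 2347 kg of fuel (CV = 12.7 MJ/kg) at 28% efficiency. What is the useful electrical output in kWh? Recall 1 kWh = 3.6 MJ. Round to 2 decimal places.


Total energy = mass * CV = 2347 * 12.7 = 29806.9 MJ
Useful energy = total * eta = 29806.9 * 0.28 = 8345.93 MJ
Convert to kWh: 8345.93 / 3.6
Useful energy = 2318.31 kWh

2318.31


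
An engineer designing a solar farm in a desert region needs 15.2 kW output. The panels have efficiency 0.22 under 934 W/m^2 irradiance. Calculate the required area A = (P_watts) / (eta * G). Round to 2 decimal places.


Convert target power to watts: P = 15.2 * 1000 = 15200.0 W
Compute denominator: eta * G = 0.22 * 934 = 205.48
Required area A = P / (eta * G) = 15200.0 / 205.48
A = 73.97 m^2

73.97


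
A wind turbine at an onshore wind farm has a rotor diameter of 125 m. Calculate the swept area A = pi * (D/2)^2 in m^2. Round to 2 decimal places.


Compute the rotor radius:
  r = D / 2 = 125 / 2 = 62.5 m
Calculate swept area:
  A = pi * r^2 = pi * 62.5^2
  A = 12271.85 m^2

12271.85


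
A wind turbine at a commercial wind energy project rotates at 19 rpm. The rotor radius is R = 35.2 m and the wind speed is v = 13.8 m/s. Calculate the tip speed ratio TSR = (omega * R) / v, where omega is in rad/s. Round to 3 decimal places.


Convert rotational speed to rad/s:
  omega = 19 * 2 * pi / 60 = 1.9897 rad/s
Compute tip speed:
  v_tip = omega * R = 1.9897 * 35.2 = 70.037 m/s
Tip speed ratio:
  TSR = v_tip / v_wind = 70.037 / 13.8 = 5.075

5.075


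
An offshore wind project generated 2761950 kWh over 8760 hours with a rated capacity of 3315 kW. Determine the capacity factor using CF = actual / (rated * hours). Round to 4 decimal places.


Capacity factor = actual output / maximum possible output
Maximum possible = rated * hours = 3315 * 8760 = 29039400 kWh
CF = 2761950 / 29039400
CF = 0.0951

0.0951


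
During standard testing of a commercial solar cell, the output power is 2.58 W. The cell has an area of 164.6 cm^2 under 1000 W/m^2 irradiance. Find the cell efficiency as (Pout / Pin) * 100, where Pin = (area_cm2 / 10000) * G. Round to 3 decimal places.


First compute the input power:
  Pin = area_cm2 / 10000 * G = 164.6 / 10000 * 1000 = 16.46 W
Then compute efficiency:
  Efficiency = (Pout / Pin) * 100 = (2.58 / 16.46) * 100
  Efficiency = 15.674%

15.674


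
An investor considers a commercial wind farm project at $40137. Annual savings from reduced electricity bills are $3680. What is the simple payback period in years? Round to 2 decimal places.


Simple payback period = initial cost / annual savings
Payback = 40137 / 3680
Payback = 10.91 years

10.91


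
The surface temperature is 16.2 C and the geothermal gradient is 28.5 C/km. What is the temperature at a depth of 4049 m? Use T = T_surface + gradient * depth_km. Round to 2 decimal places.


Convert depth to km: 4049 / 1000 = 4.049 km
Temperature increase = gradient * depth_km = 28.5 * 4.049 = 115.4 C
Temperature at depth = T_surface + delta_T = 16.2 + 115.4
T = 131.60 C

131.60


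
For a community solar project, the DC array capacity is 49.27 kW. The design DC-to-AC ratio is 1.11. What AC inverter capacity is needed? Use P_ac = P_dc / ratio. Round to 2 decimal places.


The inverter AC capacity is determined by the DC/AC ratio.
Given: P_dc = 49.27 kW, DC/AC ratio = 1.11
P_ac = P_dc / ratio = 49.27 / 1.11
P_ac = 44.39 kW

44.39


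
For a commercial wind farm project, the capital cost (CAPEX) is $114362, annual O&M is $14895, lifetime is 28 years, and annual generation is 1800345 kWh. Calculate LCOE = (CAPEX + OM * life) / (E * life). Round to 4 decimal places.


Total cost = CAPEX + OM * lifetime = 114362 + 14895 * 28 = 114362 + 417060 = 531422
Total generation = annual * lifetime = 1800345 * 28 = 50409660 kWh
LCOE = 531422 / 50409660
LCOE = 0.0105 $/kWh

0.0105


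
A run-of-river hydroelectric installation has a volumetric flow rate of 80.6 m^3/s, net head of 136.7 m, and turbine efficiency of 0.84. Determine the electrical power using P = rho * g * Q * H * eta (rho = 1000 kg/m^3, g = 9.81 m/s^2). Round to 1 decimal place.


Apply the hydropower formula P = rho * g * Q * H * eta
rho * g = 1000 * 9.81 = 9810.0
P = 9810.0 * 80.6 * 136.7 * 0.84
P = 90792892.0 W

90792892.0


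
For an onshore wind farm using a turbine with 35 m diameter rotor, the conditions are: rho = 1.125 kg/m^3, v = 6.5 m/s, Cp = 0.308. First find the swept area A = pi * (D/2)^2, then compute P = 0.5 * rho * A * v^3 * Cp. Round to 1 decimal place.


Step 1 -- Compute swept area:
  A = pi * (D/2)^2 = pi * (35/2)^2 = 962.11 m^2
Step 2 -- Apply wind power equation:
  P = 0.5 * rho * A * v^3 * Cp
  v^3 = 6.5^3 = 274.625
  P = 0.5 * 1.125 * 962.11 * 274.625 * 0.308
  P = 45776.2 W

45776.2


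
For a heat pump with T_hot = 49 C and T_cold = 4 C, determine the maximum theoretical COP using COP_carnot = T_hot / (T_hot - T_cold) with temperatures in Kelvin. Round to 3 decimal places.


Convert to Kelvin:
  T_hot = 49 + 273.15 = 322.15 K
  T_cold = 4 + 273.15 = 277.15 K
Apply Carnot COP formula:
  COP = T_hot_K / (T_hot_K - T_cold_K) = 322.15 / 45.0
  COP = 7.159

7.159


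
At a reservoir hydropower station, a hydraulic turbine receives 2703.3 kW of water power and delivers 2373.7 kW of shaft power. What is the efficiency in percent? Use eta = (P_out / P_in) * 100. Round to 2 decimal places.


Turbine efficiency = (output power / input power) * 100
eta = (2373.7 / 2703.3) * 100
eta = 87.81%

87.81


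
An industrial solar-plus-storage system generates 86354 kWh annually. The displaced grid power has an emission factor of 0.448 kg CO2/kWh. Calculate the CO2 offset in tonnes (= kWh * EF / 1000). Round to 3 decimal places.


CO2 offset in kg = generation * emission_factor
CO2 offset = 86354 * 0.448 = 38686.59 kg
Convert to tonnes:
  CO2 offset = 38686.59 / 1000 = 38.687 tonnes

38.687


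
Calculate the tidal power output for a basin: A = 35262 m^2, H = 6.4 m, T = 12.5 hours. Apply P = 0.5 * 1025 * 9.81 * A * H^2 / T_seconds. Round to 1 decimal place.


Convert period to seconds: T = 12.5 * 3600 = 45000.0 s
H^2 = 6.4^2 = 40.96
P = 0.5 * rho * g * A * H^2 / T
P = 0.5 * 1025 * 9.81 * 35262 * 40.96 / 45000.0
P = 161367.9 W

161367.9


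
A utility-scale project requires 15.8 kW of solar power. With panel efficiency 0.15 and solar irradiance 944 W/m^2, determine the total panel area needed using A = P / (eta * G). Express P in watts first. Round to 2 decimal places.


Convert target power to watts: P = 15.8 * 1000 = 15800.0 W
Compute denominator: eta * G = 0.15 * 944 = 141.6
Required area A = P / (eta * G) = 15800.0 / 141.6
A = 111.58 m^2

111.58


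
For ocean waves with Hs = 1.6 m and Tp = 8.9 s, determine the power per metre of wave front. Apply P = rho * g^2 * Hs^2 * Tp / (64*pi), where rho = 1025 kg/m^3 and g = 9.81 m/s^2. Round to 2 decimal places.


Apply wave power formula:
  g^2 = 9.81^2 = 96.2361
  Hs^2 = 1.6^2 = 2.56
  Numerator = rho * g^2 * Hs^2 * Tp = 1025 * 96.2361 * 2.56 * 8.9 = 2247459.38
  Denominator = 64 * pi = 201.0619
  P = 2247459.38 / 201.0619 = 11177.95 W/m

11177.95


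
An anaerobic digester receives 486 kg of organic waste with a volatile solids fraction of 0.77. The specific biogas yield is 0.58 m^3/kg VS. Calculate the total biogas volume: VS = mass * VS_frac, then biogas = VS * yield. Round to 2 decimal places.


Compute volatile solids:
  VS = mass * VS_fraction = 486 * 0.77 = 374.22 kg
Calculate biogas volume:
  Biogas = VS * specific_yield = 374.22 * 0.58
  Biogas = 217.05 m^3

217.05


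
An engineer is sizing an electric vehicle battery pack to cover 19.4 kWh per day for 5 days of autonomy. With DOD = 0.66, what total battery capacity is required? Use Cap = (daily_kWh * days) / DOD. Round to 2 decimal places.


Total energy needed = daily * days = 19.4 * 5 = 97.0 kWh
Account for depth of discharge:
  Cap = total_energy / DOD = 97.0 / 0.66
  Cap = 146.97 kWh

146.97


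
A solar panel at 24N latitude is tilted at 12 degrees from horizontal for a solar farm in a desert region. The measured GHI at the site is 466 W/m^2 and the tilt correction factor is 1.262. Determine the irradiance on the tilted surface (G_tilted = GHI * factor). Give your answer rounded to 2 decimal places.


Identify the given values:
  GHI = 466 W/m^2, tilt correction factor = 1.262
Apply the formula G_tilted = GHI * factor:
  G_tilted = 466 * 1.262
  G_tilted = 588.09 W/m^2

588.09
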